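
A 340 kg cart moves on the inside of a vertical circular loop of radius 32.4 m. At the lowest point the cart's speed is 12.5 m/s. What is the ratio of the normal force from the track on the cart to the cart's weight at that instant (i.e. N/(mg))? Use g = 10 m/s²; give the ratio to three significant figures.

At the bottom, N − mg = mv²/r, so N = m(v²/r + g) and N/(mg) = v²/(rg) + 1 = (12.5)²/(32.4 × 10.0) + 1 = 0.4823 + 1 = 1.482.

1.48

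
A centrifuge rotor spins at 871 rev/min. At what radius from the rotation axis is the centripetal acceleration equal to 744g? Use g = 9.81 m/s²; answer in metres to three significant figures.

0.877 m

ω = 871 rev/min × 2π/60 = 91.21 rad/s.
a_c = ω²r = 744g ⇒ r = 744 × 9.81 / (91.21)² = 7299/8319 = 0.8773 m.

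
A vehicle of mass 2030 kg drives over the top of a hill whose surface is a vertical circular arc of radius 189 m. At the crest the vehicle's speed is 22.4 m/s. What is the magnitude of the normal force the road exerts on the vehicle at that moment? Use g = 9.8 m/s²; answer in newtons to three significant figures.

At the crest the centripetal acceleration points downward (toward the centre of the arc), so mg − N = mv²/r.
N = m(g − v²/r) = 2030 × (9.8 − (22.4)²/189) = 2030 × (9.8 − 2.655) = 2030 × 7.145 = 14500 N.

14500 N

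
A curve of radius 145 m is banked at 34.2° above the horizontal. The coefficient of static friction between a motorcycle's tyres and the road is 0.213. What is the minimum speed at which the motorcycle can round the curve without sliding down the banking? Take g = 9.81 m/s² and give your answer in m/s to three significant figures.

24.1 m/s

At the minimum speed, friction acts up the slope at its limiting value f = μN. Radially (horizontal, toward centre): N sinθ − μN cosθ = mv²/r. Vertically: N cosθ + μN sinθ = mg.
Dividing: v² = r g (sinθ − μcosθ)/(cosθ + μsinθ).
sinθ − μcosθ = 0.5621 − 0.213×0.8271 = 0.3859; cosθ + μsinθ = 0.8271 + 0.213×0.5621 = 0.9468.
v² = 145 × 9.81 × 0.3859/0.9468 = 579.8 m²/s², so v = 24.08 m/s.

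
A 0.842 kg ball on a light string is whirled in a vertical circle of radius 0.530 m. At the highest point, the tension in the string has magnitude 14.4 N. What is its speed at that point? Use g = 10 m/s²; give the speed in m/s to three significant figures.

At the top, T + mg = mv²/r, so v = √(r(T/m + g)) = √(0.530 × (14.4/0.842 + 10.0)) = √(0.530 × 27.10) = √14.36 = 3.790 m/s.

3.79 m/s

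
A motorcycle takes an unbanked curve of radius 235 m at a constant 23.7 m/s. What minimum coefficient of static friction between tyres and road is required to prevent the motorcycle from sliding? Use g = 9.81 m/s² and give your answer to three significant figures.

Friction provides the centripetal force: μ_s m g = m v²/r, so μ_s = v²/(g r) = (23.70)²/(9.81 × 235) = 561.7/2305 = 0.2436.

0.244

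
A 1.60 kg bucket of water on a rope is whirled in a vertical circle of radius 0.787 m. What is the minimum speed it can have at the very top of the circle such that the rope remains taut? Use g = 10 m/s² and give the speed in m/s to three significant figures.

At the highest point the centre is directly below, so both the weight and T act inward: T + mg = mv²/r.
At minimum speed T → 0, so mg = mv_min²/r ⇒ v_min = √(g r) = √(10.0 × 0.787) = 2.805 m/s.

2.81 m/s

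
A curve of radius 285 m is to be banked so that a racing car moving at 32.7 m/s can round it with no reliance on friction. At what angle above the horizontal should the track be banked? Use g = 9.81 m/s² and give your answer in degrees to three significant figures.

For a frictionless banked turn: horizontally N sinθ = mv²/r and vertically N cosθ = mg.
Dividing: tanθ = v²/(r g) = (32.7)²/(285 × 9.81) = 1069/2796 = 0.3825.
θ = arctan(0.3825) = 20.93°.

20.9°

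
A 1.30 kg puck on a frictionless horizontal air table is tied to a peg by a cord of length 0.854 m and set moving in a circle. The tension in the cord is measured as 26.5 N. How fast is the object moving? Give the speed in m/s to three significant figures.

T = m v²/r ⇒ v = √(T r / m) = √(26.5 × 0.854 / 1.30) = √17.41 = 4.172 m/s.

4.17 m/s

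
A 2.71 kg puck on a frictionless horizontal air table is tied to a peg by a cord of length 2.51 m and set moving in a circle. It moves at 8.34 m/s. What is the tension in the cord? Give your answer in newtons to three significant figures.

The tension is the only horizontal force, so it supplies the full centripetal force: T = m v²/r = 2.71 × (8.340)²/2.51 = 2.71 × 69.56/2.51 = 75.10 N.

75.1 N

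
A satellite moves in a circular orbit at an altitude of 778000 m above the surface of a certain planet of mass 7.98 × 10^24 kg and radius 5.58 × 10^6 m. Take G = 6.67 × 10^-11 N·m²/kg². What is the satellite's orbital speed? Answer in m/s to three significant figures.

9150 m/s

Orbital radius r = R + h = 5.58 × 10^6 + 778000 = 6.358 × 10^6 m.
Gravity supplies the centripetal force: G M m / r² = m v² / r, so v = √(GM/r).
v = √(6.67 × 10^-11 × 7.98 × 10^24 / 6.358 × 10^6) = √(8.372 × 10^7) = 9150 m/s.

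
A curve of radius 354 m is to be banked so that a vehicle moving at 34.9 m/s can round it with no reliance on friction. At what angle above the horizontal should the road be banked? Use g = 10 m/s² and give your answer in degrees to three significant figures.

For a frictionless banked turn: horizontally N sinθ = mv²/r and vertically N cosθ = mg.
Dividing: tanθ = v²/(r g) = (34.9)²/(354 × 10.0) = 1218/3540 = 0.3441.
θ = arctan(0.3441) = 18.99°.

19.0°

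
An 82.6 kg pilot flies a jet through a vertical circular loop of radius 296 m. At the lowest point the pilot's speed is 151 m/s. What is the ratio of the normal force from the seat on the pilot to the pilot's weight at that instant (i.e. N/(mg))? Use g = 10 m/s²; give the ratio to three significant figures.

8.70

At the bottom, N − mg = mv²/r, so N = m(v²/r + g) and N/(mg) = v²/(rg) + 1 = (151)²/(296 × 10.0) + 1 = 7.703 + 1 = 8.703.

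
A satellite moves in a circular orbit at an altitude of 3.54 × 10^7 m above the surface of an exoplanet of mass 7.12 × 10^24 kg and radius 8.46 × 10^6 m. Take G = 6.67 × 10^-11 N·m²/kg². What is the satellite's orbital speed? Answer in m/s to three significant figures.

3290 m/s

Orbital radius r = R + h = 8.46 × 10^6 + 3.54 × 10^7 = 4.386 × 10^7 m.
Gravity supplies the centripetal force: G M m / r² = m v² / r, so v = √(GM/r).
v = √(6.67 × 10^-11 × 7.12 × 10^24 / 4.386 × 10^7) = √(1.083 × 10^7) = 3291 m/s.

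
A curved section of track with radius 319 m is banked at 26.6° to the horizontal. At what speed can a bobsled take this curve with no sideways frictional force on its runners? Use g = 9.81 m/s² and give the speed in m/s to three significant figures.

39.6 m/s

On a frictionless banked curve, N sinθ = mv²/r and N cosθ = mg, so tanθ = v²/(rg).
v = √(r g tanθ) = √(319 × 9.81 × tan 26.6°) = √(319 × 9.81 × 0.5008) = √1567 = 39.59 m/s.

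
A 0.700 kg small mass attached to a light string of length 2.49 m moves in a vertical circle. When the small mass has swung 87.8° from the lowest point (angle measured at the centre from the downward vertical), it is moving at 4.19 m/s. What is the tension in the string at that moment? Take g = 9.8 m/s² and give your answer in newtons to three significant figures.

Take the radial direction toward the centre of the circle as positive. The component of the weight along the string toward the centre is −mg cos φ (φ measured from the bottom), so Newton's second law along the string gives T − mg cos φ = m v²/r.
cos 87.8° = 0.03839, so T = m(v²/r + g cos φ) = 0.700 × ((4.19)²/2.49 + 9.8 × 0.03839) = 0.700 × (7.051 + (0.3762)) = 0.700 × 7.427 = 5.199 N.

5.20 N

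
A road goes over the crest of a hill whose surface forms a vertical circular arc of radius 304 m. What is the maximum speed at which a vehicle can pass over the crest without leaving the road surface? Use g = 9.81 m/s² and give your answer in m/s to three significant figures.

At the crest the centre of the circle is below the vehicle, so the net downward (centripetal) force is mg − N = mv²/r.
The vehicle leaves the road when N → 0, giving v_max = √(g r) = √(9.81 × 304) = 54.61 m/s.

54.6 m/s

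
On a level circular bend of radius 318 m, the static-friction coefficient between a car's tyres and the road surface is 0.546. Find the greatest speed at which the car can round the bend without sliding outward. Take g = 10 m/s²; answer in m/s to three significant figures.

41.7 m/s

The only inward force on a level bend is static friction, so at the limit f_s = μ_s N = μ_s m g = m v²/r.
Mass cancels: v_max = √(μ_s g r) = √(0.546 × 10.0 × 318) = √1736 = 41.67 m/s.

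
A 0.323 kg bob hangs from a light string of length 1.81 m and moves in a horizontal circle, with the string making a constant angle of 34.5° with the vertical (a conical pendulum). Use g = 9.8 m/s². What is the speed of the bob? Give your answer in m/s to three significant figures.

2.63 m/s

The radius of the circle is r = L sinθ = 1.81 × sin 34.5° = 1.025 m.
Horizontally T sinθ = mv²/r and vertically T cosθ = mg, so tanθ = v²/(rg).
v = √(r g tanθ) = √(1.025 × 9.8 × 0.6873) = √6.905 = 2.628 m/s.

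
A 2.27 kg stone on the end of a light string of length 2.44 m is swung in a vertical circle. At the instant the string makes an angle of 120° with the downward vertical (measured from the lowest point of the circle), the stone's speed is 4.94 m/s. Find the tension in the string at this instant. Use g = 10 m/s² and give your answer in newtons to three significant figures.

Take the radial direction toward the centre of the circle as positive. The component of the weight along the string toward the centre is −mg cos φ (φ measured from the bottom), so Newton's second law along the string gives T − mg cos φ = m v²/r.
cos 120° = -0.5000, so T = m(v²/r + g cos φ) = 2.27 × ((4.94)²/2.44 + 10.0 × -0.5000) = 2.27 × (10.00 + (-5.000)) = 2.27 × 5.001 = 11.35 N.

11.4 N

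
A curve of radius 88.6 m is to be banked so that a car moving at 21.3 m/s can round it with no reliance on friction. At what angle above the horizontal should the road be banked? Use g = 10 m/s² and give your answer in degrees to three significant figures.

With no friction, the horizontal component of the normal force provides the centripetal force: N sinθ = mv²/r, while N cosθ = mg vertically.
Dividing: tanθ = v²/(r g) = (21.3)²/(88.6 × 10.0) = 453.7/886.0 = 0.5121.
θ = arctan(0.5121) = 27.12°.

27.1°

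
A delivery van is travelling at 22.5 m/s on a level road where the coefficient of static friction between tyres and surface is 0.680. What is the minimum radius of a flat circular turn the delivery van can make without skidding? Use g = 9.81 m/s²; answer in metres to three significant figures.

At the limit, μ_s m g = m v²/r, so r_min = v²/(μ_s g) = (22.5)²/(0.680 × 9.81) = 506.2/6.671 = 75.89 m.

75.9 m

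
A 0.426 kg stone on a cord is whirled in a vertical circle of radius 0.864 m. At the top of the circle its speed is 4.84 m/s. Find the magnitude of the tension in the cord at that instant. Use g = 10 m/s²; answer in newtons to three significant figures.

At the top, both T and the weight mg point inward (toward the centre), so T + mg = mv²/r.
T = m(v²/r − g) = 0.426 × ((4.84)²/0.864 − 10.0) = 0.426 × (27.11 − 10.0) = 0.426 × 17.11 = 7.290 N.

7.29 N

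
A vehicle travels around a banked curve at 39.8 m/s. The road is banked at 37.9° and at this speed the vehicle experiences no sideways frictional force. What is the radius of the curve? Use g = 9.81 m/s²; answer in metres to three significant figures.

207 m

Frictionless banking: tanθ = v²/(rg), so r = v²/(g tanθ).
r = (39.8)²/(9.81 × tan 37.9°) = 1584/(9.81 × 0.7785) = 1584/7.637 = 207.4 m.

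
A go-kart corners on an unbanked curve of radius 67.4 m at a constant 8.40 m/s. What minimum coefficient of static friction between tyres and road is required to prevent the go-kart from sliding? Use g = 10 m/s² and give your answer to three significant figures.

0.105

Friction provides the centripetal force: μ_s m g = m v²/r, so μ_s = v²/(g r) = (8.400)²/(10.0 × 67.4) = 70.56/674.0 = 0.1047.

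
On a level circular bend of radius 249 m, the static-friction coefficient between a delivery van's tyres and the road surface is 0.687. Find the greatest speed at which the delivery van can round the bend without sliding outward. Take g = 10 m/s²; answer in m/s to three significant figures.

The only inward force on a level bend is static friction, so at the limit f_s = μ_s N = μ_s m g = m v²/r.
Mass cancels: v_max = √(μ_s g r) = √(0.687 × 10.0 × 249) = √1711 = 41.36 m/s.

41.4 m/s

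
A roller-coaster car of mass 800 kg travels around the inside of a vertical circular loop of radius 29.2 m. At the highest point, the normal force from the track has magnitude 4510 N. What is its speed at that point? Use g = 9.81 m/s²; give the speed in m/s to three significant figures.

At the top, N + mg = mv²/r, so v = √(r(N/m + g)) = √(29.2 × (4510/800 + 9.81)) = √(29.2 × 15.45) = √451.1 = 21.24 m/s.

21.2 m/s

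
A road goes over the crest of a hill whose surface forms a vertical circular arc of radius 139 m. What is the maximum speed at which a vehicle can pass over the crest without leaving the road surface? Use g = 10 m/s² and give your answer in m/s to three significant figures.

37.3 m/s

At the crest the centre of the circle is below the vehicle, so the net downward (centripetal) force is mg − N = mv²/r.
The vehicle leaves the road when N → 0, giving v_max = √(g r) = √(10.0 × 139) = 37.28 m/s.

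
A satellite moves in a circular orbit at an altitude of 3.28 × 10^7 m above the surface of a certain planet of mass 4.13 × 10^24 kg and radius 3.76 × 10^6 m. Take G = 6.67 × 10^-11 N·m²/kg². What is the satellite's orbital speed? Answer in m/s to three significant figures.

Orbital radius r = R + h = 3.76 × 10^6 + 3.28 × 10^7 = 3.656 × 10^7 m.
Gravity supplies the centripetal force: G M m / r² = m v² / r, so v = √(GM/r).
v = √(6.67 × 10^-11 × 4.13 × 10^24 / 3.656 × 10^7) = √(7.535 × 10^6) = 2745 m/s.

2740 m/s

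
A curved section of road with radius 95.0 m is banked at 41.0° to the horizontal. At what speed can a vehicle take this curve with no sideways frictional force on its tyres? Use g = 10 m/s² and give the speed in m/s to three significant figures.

On a frictionless banked curve, N sinθ = mv²/r and N cosθ = mg, so tanθ = v²/(rg).
v = √(r g tanθ) = √(95.0 × 10.0 × tan 41.0°) = √(95.0 × 10.0 × 0.8693) = √825.8 = 28.74 m/s.

28.7 m/s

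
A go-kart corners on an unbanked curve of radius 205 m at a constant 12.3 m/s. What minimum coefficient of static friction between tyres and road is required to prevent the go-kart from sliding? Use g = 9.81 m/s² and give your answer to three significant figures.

Friction provides the centripetal force: μ_s m g = m v²/r, so μ_s = v²/(g r) = (12.30)²/(9.81 × 205) = 151.3/2011 = 0.07523.

0.0752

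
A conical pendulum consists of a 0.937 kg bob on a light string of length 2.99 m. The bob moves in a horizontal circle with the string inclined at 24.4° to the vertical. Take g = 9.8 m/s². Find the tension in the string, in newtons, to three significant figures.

Vertically the bob has no acceleration, so T cosθ = mg.
T = mg/cosθ = 0.937 × 9.8 / cos 24.4° = 9.183/0.9107 = 10.08 N.

10.1 N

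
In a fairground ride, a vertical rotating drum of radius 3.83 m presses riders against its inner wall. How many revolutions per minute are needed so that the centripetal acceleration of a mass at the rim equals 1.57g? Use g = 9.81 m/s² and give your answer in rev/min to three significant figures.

19.1 rev/min

Require ω²r = 1.57g, so ω = √(1.57 × 9.81/3.83) = 2.005 rad/s.
In rev/min: ω × 60/(2π) = 2.005 × 60/(2π) = 19.15 rev/min.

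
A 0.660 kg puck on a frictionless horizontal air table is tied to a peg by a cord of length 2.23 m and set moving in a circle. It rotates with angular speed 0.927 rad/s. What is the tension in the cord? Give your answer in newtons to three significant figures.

1.26 N

v = ωr = 0.927 × 2.23 = 2.067 m/s.
The tension is the only horizontal force, so it supplies the full centripetal force: T = m v²/r = 0.660 × (2.067)²/2.23 = 0.660 × 4.273/2.23 = 1.265 N.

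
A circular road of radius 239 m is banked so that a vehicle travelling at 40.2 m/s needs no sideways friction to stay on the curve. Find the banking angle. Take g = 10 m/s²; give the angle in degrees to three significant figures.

34.1°

With no friction, the horizontal component of the normal force provides the centripetal force: N sinθ = mv²/r, while N cosθ = mg vertically.
Dividing: tanθ = v²/(r g) = (40.2)²/(239 × 10.0) = 1616/2390 = 0.6762.
θ = arctan(0.6762) = 34.07°.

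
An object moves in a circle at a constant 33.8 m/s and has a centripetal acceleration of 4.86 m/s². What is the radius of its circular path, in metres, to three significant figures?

235 m

a_c = v²/r ⇒ r = v²/a_c = (33.8)²/4.86 = 1142/4.86 = 235.1 m.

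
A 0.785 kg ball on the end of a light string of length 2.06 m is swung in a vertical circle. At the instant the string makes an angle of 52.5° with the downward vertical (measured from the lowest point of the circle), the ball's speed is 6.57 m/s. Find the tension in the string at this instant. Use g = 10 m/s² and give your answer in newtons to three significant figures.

Take the radial direction toward the centre of the circle as positive. The component of the weight along the string toward the centre is −mg cos φ (φ measured from the bottom), so Newton's second law along the string gives T − mg cos φ = m v²/r.
cos 52.5° = 0.6088, so T = m(v²/r + g cos φ) = 0.785 × ((6.57)²/2.06 + 10.0 × 0.6088) = 0.785 × (20.95 + (6.088)) = 0.785 × 27.04 = 21.23 N.

21.2 N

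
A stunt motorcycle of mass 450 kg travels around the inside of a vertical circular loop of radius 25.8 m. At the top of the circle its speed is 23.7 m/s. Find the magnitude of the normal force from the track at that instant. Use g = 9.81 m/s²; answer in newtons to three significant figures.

5380 N

At the top, both N and the weight mg point inward (toward the centre), so N + mg = mv²/r.
N = m(v²/r − g) = 450 × ((23.7)²/25.8 − 9.81) = 450 × (21.77 − 9.81) = 450 × 11.96 = 5382 N.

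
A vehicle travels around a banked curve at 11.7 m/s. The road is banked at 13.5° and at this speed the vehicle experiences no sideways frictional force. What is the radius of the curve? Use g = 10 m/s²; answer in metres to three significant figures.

Frictionless banking: tanθ = v²/(rg), so r = v²/(g tanθ).
r = (11.7)²/(10.0 × tan 13.5°) = 136.9/(10.0 × 0.2401) = 136.9/2.401 = 57.02 m.

57.0 m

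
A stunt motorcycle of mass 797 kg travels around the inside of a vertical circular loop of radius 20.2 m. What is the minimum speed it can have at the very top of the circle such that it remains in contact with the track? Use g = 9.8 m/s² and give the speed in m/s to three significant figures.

14.1 m/s

At the top, both weight mg and N point toward the centre: N + mg = mv²/r.
At minimum speed N → 0, so mg = mv_min²/r ⇒ v_min = √(g r) = √(9.8 × 20.2) = 14.07 m/s.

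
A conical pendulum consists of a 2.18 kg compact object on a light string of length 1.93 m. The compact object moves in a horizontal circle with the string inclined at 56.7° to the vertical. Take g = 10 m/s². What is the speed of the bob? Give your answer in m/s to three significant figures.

The radius of the circle is r = L sinθ = 1.93 × sin 56.7° = 1.613 m.
Horizontally T sinθ = mv²/r and vertically T cosθ = mg, so tanθ = v²/(rg).
v = √(r g tanθ) = √(1.613 × 10.0 × 1.522) = √24.56 = 4.956 m/s.

4.96 m/s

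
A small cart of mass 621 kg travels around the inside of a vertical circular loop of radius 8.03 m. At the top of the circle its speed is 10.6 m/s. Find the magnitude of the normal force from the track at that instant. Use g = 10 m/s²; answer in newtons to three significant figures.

At the top, both N and the weight mg point inward (toward the centre), so N + mg = mv²/r.
N = m(v²/r − g) = 621 × ((10.6)²/8.03 − 10.0) = 621 × (13.99 − 10.0) = 621 × 3.993 = 2479 N.

2480 N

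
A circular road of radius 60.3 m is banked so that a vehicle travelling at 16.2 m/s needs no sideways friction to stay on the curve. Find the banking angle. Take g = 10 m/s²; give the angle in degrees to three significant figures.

23.5°

For a frictionless banked turn: horizontally N sinθ = mv²/r and vertically N cosθ = mg.
Dividing: tanθ = v²/(r g) = (16.2)²/(60.3 × 10.0) = 262.4/603.0 = 0.4352.
θ = arctan(0.4352) = 23.52°.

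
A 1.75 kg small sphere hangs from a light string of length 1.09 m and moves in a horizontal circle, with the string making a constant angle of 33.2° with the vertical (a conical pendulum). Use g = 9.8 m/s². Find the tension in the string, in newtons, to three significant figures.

20.5 N

Vertically the bob has no acceleration, so T cosθ = mg.
T = mg/cosθ = 1.75 × 9.8 / cos 33.2° = 17.15/0.8368 = 20.50 N.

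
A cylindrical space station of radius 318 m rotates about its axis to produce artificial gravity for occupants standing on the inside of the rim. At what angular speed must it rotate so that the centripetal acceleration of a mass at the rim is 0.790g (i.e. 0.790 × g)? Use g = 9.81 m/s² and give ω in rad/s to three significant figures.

Centripetal acceleration a_c = ω²r. Setting ω²r = 0.790g:
ω = √(0.790g / r) = √(0.790 × 9.81 / 318) = √0.02437 = 0.1561 rad/s.

0.156 rad/s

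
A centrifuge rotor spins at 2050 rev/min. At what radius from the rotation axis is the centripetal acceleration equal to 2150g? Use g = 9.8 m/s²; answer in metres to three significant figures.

ω = 2050 rev/min × 2π/60 = 214.7 rad/s.
a_c = ω²r = 2150g ⇒ r = 2150 × 9.8 / (214.7)² = 21070/46090 = 0.4572 m.

0.457 m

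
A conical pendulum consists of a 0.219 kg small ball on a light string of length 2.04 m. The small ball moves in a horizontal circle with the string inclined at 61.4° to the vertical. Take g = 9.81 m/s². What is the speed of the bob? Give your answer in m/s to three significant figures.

5.68 m/s

The radius of the circle is r = L sinθ = 2.04 × sin 61.4° = 1.791 m.
Horizontally T sinθ = mv²/r and vertically T cosθ = mg, so tanθ = v²/(rg).
v = √(r g tanθ) = √(1.791 × 9.81 × 1.834) = √32.23 = 5.677 m/s.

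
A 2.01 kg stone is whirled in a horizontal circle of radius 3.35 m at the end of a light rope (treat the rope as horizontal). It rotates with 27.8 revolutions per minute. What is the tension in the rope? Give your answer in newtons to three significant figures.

ω = 27.8 rev/min × 2π/60 = 2.911 rad/s, so v = ωr = 2.911 × 3.35 = 9.753 m/s.
The tension is the only horizontal force, so it supplies the full centripetal force: T = m v²/r = 2.01 × (9.753)²/3.35 = 2.01 × 95.11/3.35 = 57.07 N.

57.1 N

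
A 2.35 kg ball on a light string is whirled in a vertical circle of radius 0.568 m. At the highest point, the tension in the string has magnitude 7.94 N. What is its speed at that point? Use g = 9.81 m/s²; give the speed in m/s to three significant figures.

At the top, T + mg = mv²/r, so v = √(r(T/m + g)) = √(0.568 × (7.94/2.35 + 9.81)) = √(0.568 × 13.19) = √7.491 = 2.737 m/s.

2.74 m/s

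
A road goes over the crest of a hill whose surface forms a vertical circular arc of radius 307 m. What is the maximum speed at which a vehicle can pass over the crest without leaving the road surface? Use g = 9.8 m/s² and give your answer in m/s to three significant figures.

At the crest the centre of the circle is below the vehicle, so the net downward (centripetal) force is mg − N = mv²/r.
The vehicle leaves the road when N → 0, giving v_max = √(g r) = √(9.8 × 307) = 54.85 m/s.

54.9 m/s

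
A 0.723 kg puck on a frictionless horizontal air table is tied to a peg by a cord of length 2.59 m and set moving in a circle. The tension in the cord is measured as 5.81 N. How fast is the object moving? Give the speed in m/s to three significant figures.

T = m v²/r ⇒ v = √(T r / m) = √(5.81 × 2.59 / 0.723) = √20.81 = 4.562 m/s.

4.56 m/s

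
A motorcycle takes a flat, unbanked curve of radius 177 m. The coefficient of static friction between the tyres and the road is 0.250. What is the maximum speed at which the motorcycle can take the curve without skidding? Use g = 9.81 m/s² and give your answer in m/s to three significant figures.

20.8 m/s

On a flat curve, static friction is the only horizontal force, so it must supply the full centripetal force: μ_s m g = m v²/r.
Mass cancels: v_max = √(μ_s g r) = √(0.250 × 9.81 × 177) = √434.1 = 20.83 m/s.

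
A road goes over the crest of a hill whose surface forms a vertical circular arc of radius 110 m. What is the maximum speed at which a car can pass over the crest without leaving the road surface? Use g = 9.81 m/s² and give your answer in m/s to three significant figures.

32.8 m/s

At the crest the centre of the circle is below the car, so the net downward (centripetal) force is mg − N = mv²/r.
The car leaves the road when N → 0, giving v_max = √(g r) = √(9.81 × 110) = 32.85 m/s.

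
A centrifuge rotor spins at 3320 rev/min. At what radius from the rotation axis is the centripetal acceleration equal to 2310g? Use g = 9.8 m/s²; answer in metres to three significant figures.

0.187 m

ω = 3320 rev/min × 2π/60 = 347.7 rad/s.
a_c = ω²r = 2310g ⇒ r = 2310 × 9.8 / (347.7)² = 22640/120900 = 0.1873 m.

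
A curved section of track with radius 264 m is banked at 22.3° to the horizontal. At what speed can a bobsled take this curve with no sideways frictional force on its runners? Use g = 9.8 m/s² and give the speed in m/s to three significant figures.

32.6 m/s

On a frictionless banked curve, N sinθ = mv²/r and N cosθ = mg, so tanθ = v²/(rg).
v = √(r g tanθ) = √(264 × 9.8 × tan 22.3°) = √(264 × 9.8 × 0.4101) = √1061 = 32.57 m/s.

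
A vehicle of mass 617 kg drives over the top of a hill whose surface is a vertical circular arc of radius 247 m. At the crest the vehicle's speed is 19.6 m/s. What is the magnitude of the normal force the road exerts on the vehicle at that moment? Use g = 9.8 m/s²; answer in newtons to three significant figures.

At the crest the centripetal acceleration points downward (toward the centre of the arc), so mg − N = mv²/r.
N = m(g − v²/r) = 617 × (9.8 − (19.6)²/247) = 617 × (9.8 − 1.555) = 617 × 8.245 = 5087 N.

5090 N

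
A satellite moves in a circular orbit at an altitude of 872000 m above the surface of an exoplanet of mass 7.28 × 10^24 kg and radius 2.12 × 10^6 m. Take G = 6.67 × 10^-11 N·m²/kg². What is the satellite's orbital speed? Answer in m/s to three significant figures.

Orbital radius r = R + h = 2.12 × 10^6 + 872000 = 2.992 × 10^6 m.
Gravity supplies the centripetal force: G M m / r² = m v² / r, so v = √(GM/r).
v = √(6.67 × 10^-11 × 7.28 × 10^24 / 2.992 × 10^6) = √(1.623 × 10^8) = 12740 m/s.

12700 m/s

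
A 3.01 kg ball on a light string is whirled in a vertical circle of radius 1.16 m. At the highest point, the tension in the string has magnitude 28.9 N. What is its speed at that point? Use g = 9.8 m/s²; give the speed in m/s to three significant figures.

At the top, T + mg = mv²/r, so v = √(r(T/m + g)) = √(1.16 × (28.9/3.01 + 9.8)) = √(1.16 × 19.40) = √22.51 = 4.744 m/s.

4.74 m/s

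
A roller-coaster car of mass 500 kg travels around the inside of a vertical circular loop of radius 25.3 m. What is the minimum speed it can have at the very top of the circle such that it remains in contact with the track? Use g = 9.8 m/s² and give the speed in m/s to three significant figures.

15.7 m/s

At the highest point the centre is directly below, so both the weight and N act inward: N + mg = mv²/r.
At minimum speed N → 0, so mg = mv_min²/r ⇒ v_min = √(g r) = √(9.8 × 25.3) = 15.75 m/s.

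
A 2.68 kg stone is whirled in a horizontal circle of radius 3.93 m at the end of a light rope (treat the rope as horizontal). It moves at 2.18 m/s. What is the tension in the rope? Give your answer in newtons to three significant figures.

3.24 N

The tension is the only horizontal force, so it supplies the full centripetal force: T = m v²/r = 2.68 × (2.180)²/3.93 = 2.68 × 4.752/3.93 = 3.241 N.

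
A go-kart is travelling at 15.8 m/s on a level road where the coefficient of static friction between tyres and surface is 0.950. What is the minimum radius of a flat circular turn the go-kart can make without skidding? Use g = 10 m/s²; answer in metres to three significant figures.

26.3 m

At the limit, μ_s m g = m v²/r, so r_min = v²/(μ_s g) = (15.8)²/(0.950 × 10.0) = 249.6/9.500 = 26.28 m.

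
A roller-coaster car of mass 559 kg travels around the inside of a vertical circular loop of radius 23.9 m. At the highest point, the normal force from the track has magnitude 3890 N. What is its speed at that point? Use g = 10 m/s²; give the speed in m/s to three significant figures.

At the top, N + mg = mv²/r, so v = √(r(N/m + g)) = √(23.9 × (3890/559 + 10.0)) = √(23.9 × 16.96) = √405.3 = 20.13 m/s.

20.1 m/s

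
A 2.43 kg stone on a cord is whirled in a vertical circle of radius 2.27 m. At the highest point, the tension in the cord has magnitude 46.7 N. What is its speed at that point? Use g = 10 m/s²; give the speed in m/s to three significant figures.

At the top, T + mg = mv²/r, so v = √(r(T/m + g)) = √(2.27 × (46.7/2.43 + 10.0)) = √(2.27 × 29.22) = √66.33 = 8.144 m/s.

8.14 m/s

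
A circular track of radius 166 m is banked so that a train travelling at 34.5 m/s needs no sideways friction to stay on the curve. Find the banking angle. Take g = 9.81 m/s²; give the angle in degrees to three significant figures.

36.2°

For a frictionless banked turn: horizontally N sinθ = mv²/r and vertically N cosθ = mg.
Dividing: tanθ = v²/(r g) = (34.5)²/(166 × 9.81) = 1190/1628 = 0.7309.
θ = arctan(0.7309) = 36.16°.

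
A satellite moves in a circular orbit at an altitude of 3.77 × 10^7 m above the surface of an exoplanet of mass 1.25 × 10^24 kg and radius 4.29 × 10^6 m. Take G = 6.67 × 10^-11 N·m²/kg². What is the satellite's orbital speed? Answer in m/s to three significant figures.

Orbital radius r = R + h = 4.29 × 10^6 + 3.77 × 10^7 = 4.199 × 10^7 m.
Gravity supplies the centripetal force: G M m / r² = m v² / r, so v = √(GM/r).
v = √(6.67 × 10^-11 × 1.25 × 10^24 / 4.199 × 10^7) = √(1.986 × 10^6) = 1409 m/s.

1410 m/s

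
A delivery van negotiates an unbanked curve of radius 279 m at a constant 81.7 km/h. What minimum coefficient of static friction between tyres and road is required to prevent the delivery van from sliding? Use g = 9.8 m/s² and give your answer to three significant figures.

v = 81.7/3.6 = 22.69 m/s.
Friction provides the centripetal force: μ_s m g = m v²/r, so μ_s = v²/(g r) = (22.69)²/(9.8 × 279) = 515.0/2734 = 0.1884.

0.188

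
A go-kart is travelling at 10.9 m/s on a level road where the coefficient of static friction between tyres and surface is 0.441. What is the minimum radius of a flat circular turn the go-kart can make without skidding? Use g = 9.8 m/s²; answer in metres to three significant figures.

At the limit, μ_s m g = m v²/r, so r_min = v²/(μ_s g) = (10.9)²/(0.441 × 9.8) = 118.8/4.322 = 27.49 m.

27.5 m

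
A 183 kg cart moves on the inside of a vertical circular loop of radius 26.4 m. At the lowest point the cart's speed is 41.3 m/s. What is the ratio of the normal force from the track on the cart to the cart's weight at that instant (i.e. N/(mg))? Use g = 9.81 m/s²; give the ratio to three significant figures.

At the bottom, N − mg = mv²/r, so N = m(v²/r + g) and N/(mg) = v²/(rg) + 1 = (41.3)²/(26.4 × 9.81) + 1 = 6.586 + 1 = 7.586.

7.59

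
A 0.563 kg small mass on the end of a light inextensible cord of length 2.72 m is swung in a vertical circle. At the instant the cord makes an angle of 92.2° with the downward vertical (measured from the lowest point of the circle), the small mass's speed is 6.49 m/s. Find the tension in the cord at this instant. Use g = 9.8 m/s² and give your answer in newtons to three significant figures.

8.51 N

Take the radial direction toward the centre of the circle as positive. The component of the weight along the string toward the centre is −mg cos φ (φ measured from the bottom), so Newton's second law along the string gives T − mg cos φ = m v²/r.
cos 92.2° = -0.03839, so T = m(v²/r + g cos φ) = 0.563 × ((6.49)²/2.72 + 9.8 × -0.03839) = 0.563 × (15.49 + (-0.3762)) = 0.563 × 15.11 = 8.506 N.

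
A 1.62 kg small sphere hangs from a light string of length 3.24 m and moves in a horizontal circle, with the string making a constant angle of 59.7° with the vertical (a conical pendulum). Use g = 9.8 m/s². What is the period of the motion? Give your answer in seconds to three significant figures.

r = L sinθ = 2.797 m. From T sinθ = mω²r and T cosθ = mg: tanθ = ω²r/g, so ω² = g tanθ / r = g/(L cosθ).
ω = √(g/(L cosθ)) = √(9.8/(3.24 × 0.5045)) = √5.995 = 2.448 rad/s.
Period = 2π/ω = 2.566 s.

2.57 s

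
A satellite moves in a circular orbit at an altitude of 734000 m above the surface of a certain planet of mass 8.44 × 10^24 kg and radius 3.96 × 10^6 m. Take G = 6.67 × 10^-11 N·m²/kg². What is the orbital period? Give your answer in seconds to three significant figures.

2690 s

r = R + h = 3.96 × 10^6 + 734000 = 4.694 × 10^6 m. Gravity provides the centripetal force: G M m / r² = m v² / r ⇒ v = √(GM/r) = 10950 m/s.
T = 2πr/v = 2π × 4.694 × 10^6 / 10950 = 2693 s.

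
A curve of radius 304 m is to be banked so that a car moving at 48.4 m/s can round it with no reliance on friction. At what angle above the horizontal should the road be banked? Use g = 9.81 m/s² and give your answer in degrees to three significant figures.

With no friction, the horizontal component of the normal force provides the centripetal force: N sinθ = mv²/r, while N cosθ = mg vertically.
Dividing: tanθ = v²/(r g) = (48.4)²/(304 × 9.81) = 2343/2982 = 0.7855.
θ = arctan(0.7855) = 38.15°.

38.1°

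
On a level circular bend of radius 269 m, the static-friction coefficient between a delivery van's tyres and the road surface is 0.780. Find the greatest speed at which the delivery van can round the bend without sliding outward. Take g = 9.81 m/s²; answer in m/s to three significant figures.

Friction provides the centripetal force on a flat curve. At maximum speed it is at its limiting value: μ_s m g = m v²/r.
Mass cancels: v_max = √(μ_s g r) = √(0.780 × 9.81 × 269) = √2058 = 45.37 m/s.

45.4 m/s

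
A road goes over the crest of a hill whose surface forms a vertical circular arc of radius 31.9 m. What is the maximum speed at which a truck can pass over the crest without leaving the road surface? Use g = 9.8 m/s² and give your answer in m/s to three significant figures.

17.7 m/s

At the crest the centre of the circle is below the truck, so the net downward (centripetal) force is mg − N = mv²/r.
The truck leaves the road when N → 0, giving v_max = √(g r) = √(9.8 × 31.9) = 17.68 m/s.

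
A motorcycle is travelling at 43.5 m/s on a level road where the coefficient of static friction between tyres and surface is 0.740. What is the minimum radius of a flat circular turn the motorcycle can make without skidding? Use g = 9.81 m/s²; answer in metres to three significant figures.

At the limit, μ_s m g = m v²/r, so r_min = v²/(μ_s g) = (43.5)²/(0.740 × 9.81) = 1892/7.259 = 260.7 m.

261 m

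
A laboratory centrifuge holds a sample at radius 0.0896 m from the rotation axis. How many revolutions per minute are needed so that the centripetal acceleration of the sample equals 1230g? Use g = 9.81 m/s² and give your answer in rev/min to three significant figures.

Require ω²r = 1230g, so ω = √(1230 × 9.81/0.0896) = 367.0 rad/s.
In rev/min: ω × 60/(2π) = 367.0 × 60/(2π) = 3504 rev/min.

3500 rev/min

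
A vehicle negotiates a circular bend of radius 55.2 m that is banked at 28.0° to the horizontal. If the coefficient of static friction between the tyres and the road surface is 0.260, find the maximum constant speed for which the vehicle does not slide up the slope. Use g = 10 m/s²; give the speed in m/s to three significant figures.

22.5 m/s

At the maximum speed, friction acts down the slope at its limiting value f = μN. Radially (horizontal, toward centre): N sinθ + μN cosθ = mv²/r. Vertically: N cosθ − μN sinθ = mg.
Dividing: v² = r g (sinθ + μcosθ)/(cosθ − μsinθ).
sinθ + μcosθ = 0.4695 + 0.260×0.8829 = 0.6990; cosθ − μsinθ = 0.8829 − 0.260×0.4695 = 0.7609.
v² = 55.2 × 10.0 × 0.6990/0.7609 = 507.1 m²/s², so v = 22.52 m/s.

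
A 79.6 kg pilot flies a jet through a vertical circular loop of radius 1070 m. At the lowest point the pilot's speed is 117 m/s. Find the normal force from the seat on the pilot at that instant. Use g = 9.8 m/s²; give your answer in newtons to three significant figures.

1800 N

At the lowest point, N points up (toward the centre) and the weight mg points down (away from the centre), so the net inward force is N − mg = mv²/r.
N = m(v²/r + g) = 79.6 × ((117)²/1070 + 9.8) = 79.6 × (12.79 + 9.8) = 79.6 × 22.59 = 1798 N.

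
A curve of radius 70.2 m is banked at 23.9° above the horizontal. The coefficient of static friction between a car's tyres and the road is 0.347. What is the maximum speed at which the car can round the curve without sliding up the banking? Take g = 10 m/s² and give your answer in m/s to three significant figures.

25.6 m/s

At the maximum speed, friction acts down the slope at its limiting value f = μN. Radially (horizontal, toward centre): N sinθ + μN cosθ = mv²/r. Vertically: N cosθ − μN sinθ = mg.
Dividing: v² = r g (sinθ + μcosθ)/(cosθ − μsinθ).
sinθ + μcosθ = 0.4051 + 0.347×0.9143 = 0.7224; cosθ − μsinθ = 0.9143 − 0.347×0.4051 = 0.7737.
v² = 70.2 × 10.0 × 0.7224/0.7737 = 655.5 m²/s², so v = 25.60 m/s.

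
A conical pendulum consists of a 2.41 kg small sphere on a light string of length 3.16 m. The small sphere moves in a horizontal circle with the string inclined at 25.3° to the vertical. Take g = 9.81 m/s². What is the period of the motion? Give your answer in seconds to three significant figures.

3.39 s

r = L sinθ = 1.350 m. From T sinθ = mω²r and T cosθ = mg: tanθ = ω²r/g, so ω² = g tanθ / r = g/(L cosθ).
ω = √(g/(L cosθ)) = √(9.81/(3.16 × 0.9041)) = √3.434 = 1.853 rad/s.
Period = 2π/ω = 3.391 s.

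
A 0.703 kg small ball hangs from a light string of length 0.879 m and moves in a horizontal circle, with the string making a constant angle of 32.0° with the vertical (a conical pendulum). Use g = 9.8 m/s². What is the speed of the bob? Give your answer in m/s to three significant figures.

The radius of the circle is r = L sinθ = 0.879 × sin 32.0° = 0.4658 m.
Horizontally T sinθ = mv²/r and vertically T cosθ = mg, so tanθ = v²/(rg).
v = √(r g tanθ) = √(0.4658 × 9.8 × 0.6249) = √2.852 = 1.689 m/s.

1.69 m/s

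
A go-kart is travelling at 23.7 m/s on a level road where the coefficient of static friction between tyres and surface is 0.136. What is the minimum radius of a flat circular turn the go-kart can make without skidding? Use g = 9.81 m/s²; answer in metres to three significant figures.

421 m

At the limit, μ_s m g = m v²/r, so r_min = v²/(μ_s g) = (23.7)²/(0.136 × 9.81) = 561.7/1.334 = 421.0 m.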